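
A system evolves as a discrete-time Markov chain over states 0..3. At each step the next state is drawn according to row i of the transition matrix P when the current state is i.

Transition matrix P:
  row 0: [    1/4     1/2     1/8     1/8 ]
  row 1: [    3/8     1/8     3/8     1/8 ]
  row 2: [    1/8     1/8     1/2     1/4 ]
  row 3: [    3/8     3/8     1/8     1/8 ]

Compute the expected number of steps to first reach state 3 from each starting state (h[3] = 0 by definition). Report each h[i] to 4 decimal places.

h = [6.1000, 5.9000, 5.0000, 0.0000]

First-step conditioning: h[3] = 0; for i ≠ 3, h[i] = 1 + Σ_k P[i][k]·h[k].
  h[0] = 1 + 1/4·h[0] + 1/2·h[1] + 1/8·h[2]
  h[1] = 1 + 3/8·h[0] + 1/8·h[1] + 3/8·h[2]
  h[2] = 1 + 1/8·h[0] + 1/8·h[1] + 1/2·h[2]
Solving the 3×3 linear system over states ≠ 3 gives exactly h = [61/10, 59/10, 5, 0] (h[3] = 0 is the target).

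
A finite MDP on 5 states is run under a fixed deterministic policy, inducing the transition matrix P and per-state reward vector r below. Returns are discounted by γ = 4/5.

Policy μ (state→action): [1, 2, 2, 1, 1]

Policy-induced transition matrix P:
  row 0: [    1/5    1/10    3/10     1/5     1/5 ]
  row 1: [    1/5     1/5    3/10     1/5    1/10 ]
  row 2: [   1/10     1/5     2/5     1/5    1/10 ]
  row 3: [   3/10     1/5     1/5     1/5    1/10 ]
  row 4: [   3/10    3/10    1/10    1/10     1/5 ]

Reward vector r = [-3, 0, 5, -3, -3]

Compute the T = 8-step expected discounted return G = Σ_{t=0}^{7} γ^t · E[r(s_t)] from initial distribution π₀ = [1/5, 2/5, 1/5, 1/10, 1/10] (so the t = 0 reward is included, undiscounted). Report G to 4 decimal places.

G = -0.6542

t=0: π = [0.2000, 0.4000, 0.2000, 0.1000, 0.1000], E[r] = -0.2000, γ^t·E[r] = -0.200000, running G = -0.200000
t=1: π = [0.2000, 0.1900, 0.2900, 0.1900, 0.1300], E[r] = -0.1100, γ^t·E[r] = -0.088000, running G = -0.288000
t=2: π = [0.2030, 0.1930, 0.2840, 0.1870, 0.1330], E[r] = -0.1490, γ^t·E[r] = -0.095360, running G = -0.383360
t=3: π = [0.2036, 0.1930, 0.2831, 0.1867, 0.1336], E[r] = -0.1562, γ^t·E[r] = -0.079974, running G = -0.463334
t=4: π = [0.2037, 0.1930, 0.2829, 0.1866, 0.1337], E[r] = -0.1576, γ^t·E[r] = -0.064569, running G = -0.527904
t=5: π = [0.2037, 0.1930, 0.2829, 0.1866, 0.1337], E[r] = -0.1579, γ^t·E[r] = -0.051750, running G = -0.579654
t=6: π = [0.2037, 0.1930, 0.2829, 0.1866, 0.1337], E[r] = -0.1580, γ^t·E[r] = -0.041415, running G = -0.621069
t=7: π = [0.2037, 0.1930, 0.2829, 0.1866, 0.1337], E[r] = -0.1580, γ^t·E[r] = -0.033134, running G = -0.654203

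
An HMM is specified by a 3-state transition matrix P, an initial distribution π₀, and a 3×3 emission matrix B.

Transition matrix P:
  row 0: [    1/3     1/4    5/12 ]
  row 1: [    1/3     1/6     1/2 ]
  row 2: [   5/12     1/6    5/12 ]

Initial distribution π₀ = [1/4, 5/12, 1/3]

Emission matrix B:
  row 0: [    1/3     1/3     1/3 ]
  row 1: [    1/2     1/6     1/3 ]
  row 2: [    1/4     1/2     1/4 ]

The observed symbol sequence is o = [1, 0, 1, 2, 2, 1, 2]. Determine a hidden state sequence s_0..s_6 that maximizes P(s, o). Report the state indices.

t=0: δ = [8.333e-02, 6.944e-02, 1.667e-01]  (obs o_0=1)
t=1: δ = [2.315e-02, 1.389e-02, 1.736e-02]  ψ = [2, 2, 2]  (obs o_1=0)
t=2: δ = [2.572e-03, 9.645e-04, 4.823e-03]  ψ = [0, 0, 0]  (obs o_2=1)
t=3: δ = [6.698e-04, 2.679e-04, 5.023e-04]  ψ = [2, 2, 2]  (obs o_3=2)
t=4: δ = [7.442e-05, 5.582e-05, 6.977e-05]  ψ = [0, 0, 0]  (obs o_4=2)
t=5: δ = [9.690e-06, 3.101e-06, 1.550e-05]  ψ = [2, 0, 0]  (obs o_5=1)
t=6: δ = [2.153e-06, 8.614e-07, 1.615e-06]  ψ = [2, 2, 2]  (obs o_6=2)
backtrack: best end state = 0; path = [2, 0, 2, 0, 0, 2, 0]

path = [2, 0, 2, 0, 0, 2, 0]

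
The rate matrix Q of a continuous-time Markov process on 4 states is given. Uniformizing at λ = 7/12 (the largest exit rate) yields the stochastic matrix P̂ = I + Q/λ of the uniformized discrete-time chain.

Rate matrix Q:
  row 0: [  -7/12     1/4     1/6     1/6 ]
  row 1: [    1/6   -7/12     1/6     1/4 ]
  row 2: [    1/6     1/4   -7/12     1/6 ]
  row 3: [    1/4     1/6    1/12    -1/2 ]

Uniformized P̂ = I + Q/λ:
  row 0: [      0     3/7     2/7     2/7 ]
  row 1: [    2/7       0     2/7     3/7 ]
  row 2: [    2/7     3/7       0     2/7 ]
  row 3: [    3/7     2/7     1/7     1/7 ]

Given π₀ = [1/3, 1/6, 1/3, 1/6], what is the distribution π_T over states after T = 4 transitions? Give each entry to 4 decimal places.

t=0: π = [0.3333, 0.1667, 0.3333, 0.1667]
t=1: π = [0.2143, 0.3333, 0.1667, 0.2857]
t=2: π = [0.2653, 0.2449, 0.1973, 0.2925]
t=3: π = [0.2517, 0.2818, 0.1876, 0.2789]
t=4: π = [0.2536, 0.2679, 0.1923, 0.2861]

π = [0.2536, 0.2679, 0.1923, 0.2861]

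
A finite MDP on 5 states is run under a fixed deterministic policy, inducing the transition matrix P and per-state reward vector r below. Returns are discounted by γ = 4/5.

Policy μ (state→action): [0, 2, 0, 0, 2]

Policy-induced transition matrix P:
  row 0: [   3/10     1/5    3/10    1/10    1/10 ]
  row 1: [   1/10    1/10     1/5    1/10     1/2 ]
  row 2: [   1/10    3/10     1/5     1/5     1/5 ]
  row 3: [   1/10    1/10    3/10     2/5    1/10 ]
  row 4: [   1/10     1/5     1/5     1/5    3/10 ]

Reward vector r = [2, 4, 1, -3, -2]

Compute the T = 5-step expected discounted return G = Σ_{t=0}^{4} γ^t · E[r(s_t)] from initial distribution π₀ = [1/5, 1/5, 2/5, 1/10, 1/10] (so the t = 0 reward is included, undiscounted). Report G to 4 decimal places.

G = 1.5247

t=0: π = [0.2000, 0.2000, 0.4000, 0.1000, 0.1000], E[r] = 1.1000, γ^t·E[r] = 1.100000, running G = 1.100000
t=1: π = [0.1400, 0.2100, 0.2300, 0.1800, 0.2400], E[r] = 0.3300, γ^t·E[r] = 0.264000, running G = 1.364000
t=2: π = [0.1280, 0.1840, 0.2320, 0.2010, 0.2550], E[r] = 0.1110, γ^t·E[r] = 0.071040, running G = 1.435040
t=3: π = [0.1256, 0.1847, 0.2329, 0.2090, 0.2478], E[r] = 0.1003, γ^t·E[r] = 0.051354, running G = 1.486394
t=4: π = [0.1251, 0.1839, 0.2335, 0.2108, 0.2467], E[r] = 0.0936, γ^t·E[r] = 0.038343, running G = 1.524736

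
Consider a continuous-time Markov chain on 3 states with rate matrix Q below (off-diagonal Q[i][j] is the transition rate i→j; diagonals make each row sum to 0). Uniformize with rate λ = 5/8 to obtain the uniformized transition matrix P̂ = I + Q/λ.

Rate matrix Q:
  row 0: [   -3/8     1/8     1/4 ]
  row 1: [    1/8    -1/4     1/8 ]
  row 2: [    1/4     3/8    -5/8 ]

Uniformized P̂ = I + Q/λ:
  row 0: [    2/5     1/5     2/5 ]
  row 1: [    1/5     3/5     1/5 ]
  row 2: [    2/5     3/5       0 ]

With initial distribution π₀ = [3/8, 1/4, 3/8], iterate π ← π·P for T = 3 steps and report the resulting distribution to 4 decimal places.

π = [0.3080, 0.4760, 0.2160]

t=0: π = [0.3750, 0.2500, 0.3750]
t=1: π = [0.3500, 0.4500, 0.2000]
t=2: π = [0.3100, 0.4600, 0.2300]
t=3: π = [0.3080, 0.4760, 0.2160]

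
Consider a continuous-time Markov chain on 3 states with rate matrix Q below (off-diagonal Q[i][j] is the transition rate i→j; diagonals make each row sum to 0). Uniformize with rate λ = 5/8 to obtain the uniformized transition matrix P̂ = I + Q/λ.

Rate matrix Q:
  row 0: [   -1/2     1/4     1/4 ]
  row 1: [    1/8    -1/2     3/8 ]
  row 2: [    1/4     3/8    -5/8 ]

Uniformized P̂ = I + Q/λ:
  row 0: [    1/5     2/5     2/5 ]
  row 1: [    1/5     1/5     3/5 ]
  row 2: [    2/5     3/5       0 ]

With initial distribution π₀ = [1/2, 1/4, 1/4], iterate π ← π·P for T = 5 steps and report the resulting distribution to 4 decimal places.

t=0: π = [0.5000, 0.2500, 0.2500]
t=1: π = [0.2500, 0.4000, 0.3500]
t=2: π = [0.2700, 0.3900, 0.3400]
t=3: π = [0.2680, 0.3900, 0.3420]
t=4: π = [0.2684, 0.3904, 0.3412]
t=5: π = [0.2682, 0.3902, 0.3416]

π = [0.2682, 0.3902, 0.3416]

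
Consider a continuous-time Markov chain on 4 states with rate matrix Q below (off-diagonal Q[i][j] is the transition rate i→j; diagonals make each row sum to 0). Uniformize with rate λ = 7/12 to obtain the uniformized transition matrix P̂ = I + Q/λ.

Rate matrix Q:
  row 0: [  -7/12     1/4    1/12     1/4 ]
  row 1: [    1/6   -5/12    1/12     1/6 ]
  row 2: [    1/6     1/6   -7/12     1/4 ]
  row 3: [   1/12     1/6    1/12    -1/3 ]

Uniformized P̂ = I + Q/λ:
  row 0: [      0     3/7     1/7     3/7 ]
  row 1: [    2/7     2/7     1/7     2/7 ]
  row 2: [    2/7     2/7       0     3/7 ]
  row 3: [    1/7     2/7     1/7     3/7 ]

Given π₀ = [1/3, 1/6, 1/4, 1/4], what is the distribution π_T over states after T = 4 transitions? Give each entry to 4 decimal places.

t=0: π = [0.3333, 0.1667, 0.2500, 0.2500]
t=1: π = [0.1548, 0.3333, 0.1071, 0.4048]
t=2: π = [0.1837, 0.3078, 0.1276, 0.3810]
t=3: π = [0.1788, 0.3120, 0.1246, 0.3846]
t=4: π = [0.1797, 0.3113, 0.1251, 0.3840]

π = [0.1797, 0.3113, 0.1251, 0.3840]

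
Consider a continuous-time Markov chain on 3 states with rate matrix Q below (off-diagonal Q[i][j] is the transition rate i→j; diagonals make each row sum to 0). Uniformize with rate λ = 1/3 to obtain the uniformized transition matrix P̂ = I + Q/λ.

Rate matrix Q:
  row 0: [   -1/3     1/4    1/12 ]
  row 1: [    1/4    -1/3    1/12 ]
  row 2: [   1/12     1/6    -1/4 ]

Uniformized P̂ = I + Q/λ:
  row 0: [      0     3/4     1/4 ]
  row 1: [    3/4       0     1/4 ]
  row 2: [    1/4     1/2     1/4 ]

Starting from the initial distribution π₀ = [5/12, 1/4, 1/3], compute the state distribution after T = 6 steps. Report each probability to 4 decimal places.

t=0: π = [0.4167, 0.2500, 0.3333]
t=1: π = [0.2708, 0.4792, 0.2500]
t=2: π = [0.4219, 0.3281, 0.2500]
t=3: π = [0.3086, 0.4414, 0.2500]
t=4: π = [0.3936, 0.3564, 0.2500]
t=5: π = [0.3298, 0.4202, 0.2500]
t=6: π = [0.3776, 0.3724, 0.2500]

π = [0.3776, 0.3724, 0.2500]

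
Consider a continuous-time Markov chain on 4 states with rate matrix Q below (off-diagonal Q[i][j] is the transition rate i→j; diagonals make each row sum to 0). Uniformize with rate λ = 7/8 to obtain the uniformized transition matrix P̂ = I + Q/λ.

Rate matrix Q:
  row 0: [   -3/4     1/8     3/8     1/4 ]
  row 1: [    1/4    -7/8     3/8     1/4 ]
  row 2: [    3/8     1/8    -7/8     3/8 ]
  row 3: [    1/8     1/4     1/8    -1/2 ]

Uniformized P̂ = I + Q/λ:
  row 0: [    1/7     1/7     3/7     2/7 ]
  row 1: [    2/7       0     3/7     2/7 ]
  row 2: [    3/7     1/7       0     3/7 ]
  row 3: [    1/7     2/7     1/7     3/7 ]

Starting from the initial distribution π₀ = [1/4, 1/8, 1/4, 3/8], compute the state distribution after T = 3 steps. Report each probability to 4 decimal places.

t=0: π = [0.2500, 0.1250, 0.2500, 0.3750]
t=1: π = [0.2321, 0.1786, 0.2143, 0.3750]
t=2: π = [0.2296, 0.1709, 0.2296, 0.3699]
t=3: π = [0.2329, 0.1713, 0.2245, 0.3714]

π = [0.2329, 0.1713, 0.2245, 0.3714]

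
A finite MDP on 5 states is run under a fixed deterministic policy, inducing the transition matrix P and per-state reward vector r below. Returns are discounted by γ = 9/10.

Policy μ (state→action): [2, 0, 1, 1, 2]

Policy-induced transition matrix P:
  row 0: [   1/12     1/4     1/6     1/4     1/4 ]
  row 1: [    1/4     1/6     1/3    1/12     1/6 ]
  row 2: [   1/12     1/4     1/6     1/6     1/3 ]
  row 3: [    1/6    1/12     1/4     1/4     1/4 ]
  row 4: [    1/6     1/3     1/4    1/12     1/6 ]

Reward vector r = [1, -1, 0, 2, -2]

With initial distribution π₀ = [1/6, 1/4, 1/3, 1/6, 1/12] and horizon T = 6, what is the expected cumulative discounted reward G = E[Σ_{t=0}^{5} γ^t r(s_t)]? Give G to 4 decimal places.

t=0: π = [0.1667, 0.2500, 0.3333, 0.1667, 0.0833], E[r] = 0.0833, γ^t·E[r] = 0.083333, running G = 0.083333
t=1: π = [0.1458, 0.2083, 0.2292, 0.1667, 0.2500], E[r] = -0.2292, γ^t·E[r] = -0.206250, running G = -0.122917
t=2: π = [0.1528, 0.2257, 0.2361, 0.1545, 0.2309], E[r] = -0.2257, γ^t·E[r] = -0.182813, running G = -0.305729
t=3: π = [0.1531, 0.2247, 0.2364, 0.1542, 0.2316], E[r] = -0.2264, γ^t·E[r] = -0.165059, running G = -0.470788
t=4: π = [0.1529, 0.2249, 0.2363, 0.1542, 0.2317], E[r] = -0.2268, γ^t·E[r] = -0.148798, running G = -0.619586
t=5: π = [0.1530, 0.2249, 0.2363, 0.1542, 0.2316], E[r] = -0.2267, γ^t·E[r] = -0.133884, running G = -0.753469

G = -0.7535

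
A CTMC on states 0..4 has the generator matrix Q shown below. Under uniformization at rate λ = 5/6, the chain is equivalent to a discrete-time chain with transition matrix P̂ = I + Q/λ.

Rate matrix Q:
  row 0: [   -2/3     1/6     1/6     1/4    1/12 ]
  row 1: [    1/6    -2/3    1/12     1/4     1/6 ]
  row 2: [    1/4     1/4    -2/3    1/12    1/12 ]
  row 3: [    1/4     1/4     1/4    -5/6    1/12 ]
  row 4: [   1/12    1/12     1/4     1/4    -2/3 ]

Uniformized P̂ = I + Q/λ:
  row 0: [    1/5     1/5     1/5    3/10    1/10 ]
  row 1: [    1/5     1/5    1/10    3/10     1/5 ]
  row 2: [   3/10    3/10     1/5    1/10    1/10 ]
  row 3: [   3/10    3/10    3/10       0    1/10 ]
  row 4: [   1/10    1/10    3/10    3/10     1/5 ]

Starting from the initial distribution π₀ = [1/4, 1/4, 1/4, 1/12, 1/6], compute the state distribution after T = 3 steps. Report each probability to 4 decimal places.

π = [0.2272, 0.2272, 0.2100, 0.1993, 0.1364]

t=0: π = [0.2500, 0.2500, 0.2500, 0.0833, 0.1667]
t=1: π = [0.2167, 0.2167, 0.2000, 0.2250, 0.1417]
t=2: π = [0.2283, 0.2283, 0.2150, 0.1925, 0.1358]
t=3: π = [0.2272, 0.2272, 0.2100, 0.1993, 0.1364]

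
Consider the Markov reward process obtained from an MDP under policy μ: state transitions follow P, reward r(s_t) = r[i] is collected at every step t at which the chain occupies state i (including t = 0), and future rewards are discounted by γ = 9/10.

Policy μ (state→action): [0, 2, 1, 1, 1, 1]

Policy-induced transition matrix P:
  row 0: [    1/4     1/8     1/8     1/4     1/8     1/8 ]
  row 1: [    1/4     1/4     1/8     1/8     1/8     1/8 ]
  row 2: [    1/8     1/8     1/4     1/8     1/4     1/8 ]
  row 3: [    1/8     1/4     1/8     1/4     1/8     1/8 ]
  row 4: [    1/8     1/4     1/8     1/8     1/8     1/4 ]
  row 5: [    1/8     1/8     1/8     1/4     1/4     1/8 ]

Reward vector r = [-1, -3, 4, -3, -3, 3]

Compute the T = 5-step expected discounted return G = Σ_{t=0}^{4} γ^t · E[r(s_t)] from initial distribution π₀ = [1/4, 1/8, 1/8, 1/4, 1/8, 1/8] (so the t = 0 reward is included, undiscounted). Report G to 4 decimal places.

t=0: π = [0.2500, 0.1250, 0.1250, 0.2500, 0.1250, 0.1250], E[r] = -0.8750, γ^t·E[r] = -0.875000, running G = -0.875000
t=1: π = [0.1719, 0.1875, 0.1406, 0.2031, 0.1563, 0.1406], E[r] = -0.8281, γ^t·E[r] = -0.745313, running G = -1.620313
t=2: π = [0.1699, 0.1934, 0.1426, 0.1895, 0.1602, 0.1445], E[r] = -0.7949, γ^t·E[r] = -0.643887, running G = -2.264199
t=3: π = [0.1704, 0.1929, 0.1428, 0.1880, 0.1609, 0.1450], E[r] = -0.7893, γ^t·E[r] = -0.575405, running G = -2.839604
t=4: π = [0.1704, 0.1927, 0.1429, 0.1879, 0.1610, 0.1451], E[r] = -0.7885, γ^t·E[r] = -0.517364, running G = -3.356967

G = -3.3570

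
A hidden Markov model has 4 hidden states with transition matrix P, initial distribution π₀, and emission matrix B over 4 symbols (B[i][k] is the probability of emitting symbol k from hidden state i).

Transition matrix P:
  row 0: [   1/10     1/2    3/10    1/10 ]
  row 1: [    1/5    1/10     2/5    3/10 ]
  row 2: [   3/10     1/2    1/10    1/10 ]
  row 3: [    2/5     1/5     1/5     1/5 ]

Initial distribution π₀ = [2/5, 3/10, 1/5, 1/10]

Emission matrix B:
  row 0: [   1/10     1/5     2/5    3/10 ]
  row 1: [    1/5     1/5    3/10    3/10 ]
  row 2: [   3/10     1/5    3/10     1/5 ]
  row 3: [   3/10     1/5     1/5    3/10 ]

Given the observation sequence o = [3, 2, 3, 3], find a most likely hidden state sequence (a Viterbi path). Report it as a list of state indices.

t=0: δ = [1.200e-01, 9.000e-02, 4.000e-02, 3.000e-02]  (obs o_0=3)
t=1: δ = [7.200e-03, 1.800e-02, 1.080e-02, 5.400e-03]  ψ = [1, 0, 0, 1]  (obs o_1=2)
t=2: δ = [1.080e-03, 1.620e-03, 1.440e-03, 1.620e-03]  ψ = [1, 2, 1, 1]  (obs o_2=3)
t=3: δ = [1.944e-04, 2.160e-04, 1.296e-04, 1.458e-04]  ψ = [3, 2, 1, 1]  (obs o_3=3)
backtrack: best end state = 1; path = [0, 1, 2, 1]

path = [0, 1, 2, 1]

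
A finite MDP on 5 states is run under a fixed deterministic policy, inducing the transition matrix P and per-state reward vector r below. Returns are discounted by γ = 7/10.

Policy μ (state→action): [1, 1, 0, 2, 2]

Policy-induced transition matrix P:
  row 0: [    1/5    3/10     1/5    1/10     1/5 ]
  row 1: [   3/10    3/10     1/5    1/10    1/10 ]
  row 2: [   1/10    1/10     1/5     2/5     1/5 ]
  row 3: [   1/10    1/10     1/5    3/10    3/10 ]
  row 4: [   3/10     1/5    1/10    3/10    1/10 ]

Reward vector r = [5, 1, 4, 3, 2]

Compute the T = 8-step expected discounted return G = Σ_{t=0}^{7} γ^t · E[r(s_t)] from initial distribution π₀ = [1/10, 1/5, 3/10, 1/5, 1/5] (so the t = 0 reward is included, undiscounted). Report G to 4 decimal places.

G = 9.3265

t=0: π = [0.1000, 0.2000, 0.3000, 0.2000, 0.2000], E[r] = 2.9000, γ^t·E[r] = 2.900000, running G = 2.900000
t=1: π = [0.1900, 0.1800, 0.1800, 0.2700, 0.1800], E[r] = 3.0200, γ^t·E[r] = 2.114000, running G = 5.014000
t=2: π = [0.1910, 0.1920, 0.1820, 0.2440, 0.1910], E[r] = 2.9890, γ^t·E[r] = 1.464610, running G = 6.478610
t=3: π = [0.1957, 0.1957, 0.1809, 0.2416, 0.1861], E[r] = 2.9948, γ^t·E[r] = 1.027216, running G = 7.505826
t=4: π = [0.1959, 0.1969, 0.1814, 0.2398, 0.1860], E[r] = 2.9935, γ^t·E[r] = 0.718737, running G = 8.224563
t=5: π = [0.1962, 0.1972, 0.1814, 0.2396, 0.1857], E[r] = 2.9937, γ^t·E[r] = 0.503154, running G = 8.727718
t=6: π = [0.1962, 0.1972, 0.1814, 0.2395, 0.1857], E[r] = 2.9937, γ^t·E[r] = 0.352202, running G = 9.079919
t=7: π = [0.1962, 0.1973, 0.1814, 0.2395, 0.1857], E[r] = 2.9937, γ^t·E[r] = 0.246542, running G = 9.326461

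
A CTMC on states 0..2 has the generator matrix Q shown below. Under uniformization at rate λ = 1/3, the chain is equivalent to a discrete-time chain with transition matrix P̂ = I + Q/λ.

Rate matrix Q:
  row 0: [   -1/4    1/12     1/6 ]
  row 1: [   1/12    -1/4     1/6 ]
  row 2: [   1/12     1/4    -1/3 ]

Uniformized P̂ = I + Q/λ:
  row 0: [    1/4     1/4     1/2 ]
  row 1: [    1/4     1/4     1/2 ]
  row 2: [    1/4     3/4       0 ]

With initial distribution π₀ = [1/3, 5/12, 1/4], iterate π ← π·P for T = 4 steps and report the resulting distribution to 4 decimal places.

π = [0.2500, 0.4219, 0.3281]

t=0: π = [0.3333, 0.4167, 0.2500]
t=1: π = [0.2500, 0.3750, 0.3750]
t=2: π = [0.2500, 0.4375, 0.3125]
t=3: π = [0.2500, 0.4063, 0.3438]
t=4: π = [0.2500, 0.4219, 0.3281]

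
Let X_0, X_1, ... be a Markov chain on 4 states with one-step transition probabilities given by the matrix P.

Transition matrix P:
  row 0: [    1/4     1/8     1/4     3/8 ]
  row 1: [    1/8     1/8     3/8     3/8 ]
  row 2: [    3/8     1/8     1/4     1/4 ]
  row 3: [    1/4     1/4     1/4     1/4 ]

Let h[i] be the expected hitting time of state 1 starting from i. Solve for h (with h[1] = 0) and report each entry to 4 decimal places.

First-step conditioning: h[1] = 0; for i ≠ 1, h[i] = 1 + Σ_k P[i][k]·h[k].
  h[0] = 1 + 1/4·h[0] + 1/4·h[2] + 3/8·h[3]
  h[2] = 1 + 3/8·h[0] + 1/4·h[2] + 1/4·h[3]
  h[3] = 1 + 1/4·h[0] + 1/4·h[2] + 1/4·h[3]
Solving the 3×3 linear system over states ≠ 1 gives exactly h = [288/47, 0, 292/47, 256/47] (h[1] = 0 is the target).

h = [6.1277, 0.0000, 6.2128, 5.4468]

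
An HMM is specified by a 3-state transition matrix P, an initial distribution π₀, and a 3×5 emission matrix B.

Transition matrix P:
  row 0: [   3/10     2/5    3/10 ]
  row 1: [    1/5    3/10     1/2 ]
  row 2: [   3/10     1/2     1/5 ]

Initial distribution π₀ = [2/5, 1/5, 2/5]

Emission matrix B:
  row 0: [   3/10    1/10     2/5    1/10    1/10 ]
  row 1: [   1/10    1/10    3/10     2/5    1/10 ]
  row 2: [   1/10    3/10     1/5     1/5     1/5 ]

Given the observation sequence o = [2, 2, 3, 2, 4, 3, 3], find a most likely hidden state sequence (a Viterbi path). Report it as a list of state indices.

t=0: δ = [1.600e-01, 6.000e-02, 8.000e-02]  (obs o_0=2)
t=1: δ = [1.920e-02, 1.920e-02, 9.600e-03]  ψ = [0, 0, 0]  (obs o_1=2)
t=2: δ = [5.760e-04, 3.072e-03, 1.920e-03]  ψ = [0, 0, 1]  (obs o_2=3)
t=3: δ = [2.458e-04, 2.880e-04, 3.072e-04]  ψ = [1, 2, 1]  (obs o_3=2)
t=4: δ = [9.216e-06, 1.536e-05, 2.880e-05]  ψ = [2, 2, 1]  (obs o_4=4)
t=5: δ = [8.640e-07, 5.760e-06, 1.536e-06]  ψ = [2, 2, 1]  (obs o_5=3)
t=6: δ = [1.152e-07, 6.912e-07, 5.760e-07]  ψ = [1, 1, 1]  (obs o_6=3)
backtrack: best end state = 1; path = [0, 1, 2, 1, 2, 1, 1]

path = [0, 1, 2, 1, 2, 1, 1]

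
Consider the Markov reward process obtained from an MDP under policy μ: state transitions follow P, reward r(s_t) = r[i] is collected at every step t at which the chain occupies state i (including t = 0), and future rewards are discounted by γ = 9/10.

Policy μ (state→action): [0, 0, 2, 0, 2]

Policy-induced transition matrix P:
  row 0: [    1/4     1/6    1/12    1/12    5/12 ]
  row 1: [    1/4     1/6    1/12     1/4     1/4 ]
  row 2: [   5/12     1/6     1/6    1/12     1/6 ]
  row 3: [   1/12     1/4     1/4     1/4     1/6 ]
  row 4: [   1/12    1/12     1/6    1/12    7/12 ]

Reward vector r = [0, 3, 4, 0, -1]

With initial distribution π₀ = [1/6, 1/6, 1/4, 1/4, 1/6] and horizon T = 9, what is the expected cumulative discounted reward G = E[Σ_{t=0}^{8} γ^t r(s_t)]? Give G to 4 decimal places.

t=0: π = [0.1667, 0.1667, 0.2500, 0.2500, 0.1667], E[r] = 1.3333, γ^t·E[r] = 1.333333, running G = 1.333333
t=1: π = [0.2222, 0.1736, 0.1597, 0.1528, 0.2917], E[r] = 0.8681, γ^t·E[r] = 0.781250, running G = 2.114583
t=2: π = [0.2025, 0.1551, 0.1464, 0.1377, 0.3582], E[r] = 0.6927, γ^t·E[r] = 0.561094, running G = 2.675677
t=3: π = [0.1917, 0.1483, 0.1483, 0.1321, 0.3795], E[r] = 0.6588, γ^t·E[r] = 0.480234, running G = 3.155911
t=4: π = [0.1895, 0.1461, 0.1493, 0.1301, 0.3851], E[r] = 0.6505, γ^t·E[r] = 0.426761, running G = 3.582672
t=5: π = [0.1890, 0.1454, 0.1495, 0.1294, 0.3867], E[r] = 0.6478, γ^t·E[r] = 0.382511, running G = 3.965183
t=6: π = [0.1889, 0.1452, 0.1496, 0.1291, 0.3871], E[r] = 0.6468, γ^t·E[r] = 0.343752, running G = 4.308936
t=7: π = [0.1889, 0.1452, 0.1496, 0.1291, 0.3873], E[r] = 0.6465, γ^t·E[r] = 0.309224, running G = 4.618160
t=8: π = [0.1889, 0.1451, 0.1496, 0.1290, 0.3874], E[r] = 0.6464, γ^t·E[r] = 0.278258, running G = 4.896418

G = 4.8964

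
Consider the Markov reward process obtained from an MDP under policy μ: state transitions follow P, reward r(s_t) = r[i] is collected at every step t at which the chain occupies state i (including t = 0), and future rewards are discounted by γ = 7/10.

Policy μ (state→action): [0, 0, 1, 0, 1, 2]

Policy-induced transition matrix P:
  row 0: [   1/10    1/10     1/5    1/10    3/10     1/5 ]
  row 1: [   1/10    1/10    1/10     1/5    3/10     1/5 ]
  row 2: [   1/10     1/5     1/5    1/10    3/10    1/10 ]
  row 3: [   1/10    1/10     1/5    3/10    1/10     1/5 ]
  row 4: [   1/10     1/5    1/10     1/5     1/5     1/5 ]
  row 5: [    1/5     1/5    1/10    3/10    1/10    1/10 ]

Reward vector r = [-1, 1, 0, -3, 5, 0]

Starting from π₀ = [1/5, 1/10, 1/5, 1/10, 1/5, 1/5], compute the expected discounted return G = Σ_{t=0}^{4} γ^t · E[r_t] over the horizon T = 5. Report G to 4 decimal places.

t=0: π = [0.2000, 0.1000, 0.2000, 0.1000, 0.2000, 0.2000], E[r] = 0.6000, γ^t·E[r] = 0.600000, running G = 0.600000
t=1: π = [0.1200, 0.1600, 0.1500, 0.1900, 0.2200, 0.1600], E[r] = 0.5700, γ^t·E[r] = 0.399000, running G = 0.999000
t=2: π = [0.1160, 0.1530, 0.1460, 0.2080, 0.2080, 0.1690], E[r] = 0.4530, γ^t·E[r] = 0.221970, running G = 1.220970
t=3: π = [0.1169, 0.1523, 0.1470, 0.2115, 0.2038, 0.1685], E[r] = 0.4199, γ^t·E[r] = 0.144026, running G = 1.364996
t=4: π = [0.1169, 0.1519, 0.1475, 0.2116, 0.2036, 0.1685], E[r] = 0.4184, γ^t·E[r] = 0.100446, running G = 1.465442

G = 1.4654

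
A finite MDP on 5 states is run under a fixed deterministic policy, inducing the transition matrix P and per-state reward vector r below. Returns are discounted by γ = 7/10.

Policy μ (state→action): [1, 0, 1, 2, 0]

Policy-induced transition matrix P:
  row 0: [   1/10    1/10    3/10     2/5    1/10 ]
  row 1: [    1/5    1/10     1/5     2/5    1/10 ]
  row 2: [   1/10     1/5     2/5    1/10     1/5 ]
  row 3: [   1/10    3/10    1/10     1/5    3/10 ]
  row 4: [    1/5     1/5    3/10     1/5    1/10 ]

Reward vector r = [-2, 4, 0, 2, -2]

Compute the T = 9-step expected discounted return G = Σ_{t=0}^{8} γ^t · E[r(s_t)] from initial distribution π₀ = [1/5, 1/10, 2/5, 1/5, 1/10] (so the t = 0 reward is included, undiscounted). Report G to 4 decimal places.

G = 1.5468

t=0: π = [0.2000, 0.1000, 0.4000, 0.2000, 0.1000], E[r] = 0.2000, γ^t·E[r] = 0.200000, running G = 0.200000
t=1: π = [0.1200, 0.1900, 0.2900, 0.2200, 0.1800], E[r] = 0.6000, γ^t·E[r] = 0.420000, running G = 0.620000
t=2: π = [0.1370, 0.1910, 0.2660, 0.2330, 0.1730], E[r] = 0.6100, γ^t·E[r] = 0.298900, running G = 0.918900
t=3: π = [0.1364, 0.1905, 0.2609, 0.2390, 0.1732], E[r] = 0.6208, γ^t·E[r] = 0.212934, running G = 1.131834
t=4: π = [0.1364, 0.1912, 0.2592, 0.2393, 0.1739], E[r] = 0.6229, γ^t·E[r] = 0.149558, running G = 1.281393
t=5: π = [0.1365, 0.1912, 0.2589, 0.2396, 0.1738], E[r] = 0.6233, γ^t·E[r] = 0.104755, running G = 1.386148
t=6: π = [0.1365, 0.1912, 0.2589, 0.2396, 0.1738], E[r] = 0.6234, γ^t·E[r] = 0.073346, running G = 1.459494
t=7: π = [0.1365, 0.1912, 0.2588, 0.2397, 0.1738], E[r] = 0.6235, γ^t·E[r] = 0.051344, running G = 1.510838
t=8: π = [0.1365, 0.1912, 0.2588, 0.2397, 0.1738], E[r] = 0.6235, γ^t·E[r] = 0.035941, running G = 1.546780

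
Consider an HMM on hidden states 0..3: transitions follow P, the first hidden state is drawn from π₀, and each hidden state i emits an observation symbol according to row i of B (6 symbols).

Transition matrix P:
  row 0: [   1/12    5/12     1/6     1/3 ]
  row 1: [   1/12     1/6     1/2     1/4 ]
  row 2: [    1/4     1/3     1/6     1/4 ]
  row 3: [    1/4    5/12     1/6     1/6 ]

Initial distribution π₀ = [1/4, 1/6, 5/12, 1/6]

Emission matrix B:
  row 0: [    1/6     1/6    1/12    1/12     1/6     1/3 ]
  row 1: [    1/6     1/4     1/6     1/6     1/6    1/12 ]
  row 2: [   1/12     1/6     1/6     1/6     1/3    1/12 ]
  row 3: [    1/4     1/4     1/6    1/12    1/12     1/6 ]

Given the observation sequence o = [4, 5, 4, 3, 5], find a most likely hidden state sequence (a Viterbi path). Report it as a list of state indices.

path = [2, 0, 1, 2, 0]

t=0: δ = [4.167e-02, 2.778e-02, 1.389e-01, 1.389e-02]  (obs o_0=4)
t=1: δ = [1.157e-02, 3.858e-03, 1.929e-03, 5.787e-03]  ψ = [2, 2, 2, 2]  (obs o_1=5)
t=2: δ = [2.411e-04, 8.038e-04, 6.430e-04, 3.215e-04]  ψ = [3, 0, 0, 0]  (obs o_2=4)
t=3: δ = [1.340e-05, 3.572e-05, 6.698e-05, 1.674e-05]  ψ = [2, 2, 1, 1]  (obs o_3=3)
t=4: δ = [5.582e-06, 1.861e-06, 1.488e-06, 2.791e-06]  ψ = [2, 2, 1, 2]  (obs o_4=5)
backtrack: best end state = 0; path = [2, 0, 1, 2, 0]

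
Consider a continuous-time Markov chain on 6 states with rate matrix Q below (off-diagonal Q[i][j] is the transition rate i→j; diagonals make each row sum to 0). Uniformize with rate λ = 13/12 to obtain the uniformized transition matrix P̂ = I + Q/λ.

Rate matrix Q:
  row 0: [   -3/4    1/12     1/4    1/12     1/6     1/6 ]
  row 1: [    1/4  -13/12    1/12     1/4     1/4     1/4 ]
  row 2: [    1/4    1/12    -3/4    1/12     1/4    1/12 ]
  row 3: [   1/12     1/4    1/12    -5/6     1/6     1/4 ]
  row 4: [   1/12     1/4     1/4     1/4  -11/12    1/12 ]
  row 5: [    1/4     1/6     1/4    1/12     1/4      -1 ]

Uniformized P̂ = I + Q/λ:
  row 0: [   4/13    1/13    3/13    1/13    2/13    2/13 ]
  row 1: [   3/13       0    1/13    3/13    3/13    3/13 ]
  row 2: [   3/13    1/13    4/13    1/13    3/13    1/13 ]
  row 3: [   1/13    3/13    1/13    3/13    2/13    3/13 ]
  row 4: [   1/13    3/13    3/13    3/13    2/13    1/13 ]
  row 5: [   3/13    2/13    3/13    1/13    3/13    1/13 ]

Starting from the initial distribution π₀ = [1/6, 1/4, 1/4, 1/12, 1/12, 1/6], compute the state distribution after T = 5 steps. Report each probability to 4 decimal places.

t=0: π = [0.1667, 0.2500, 0.2500, 0.0833, 0.0833, 0.1667]
t=1: π = [0.2179, 0.0962, 0.1987, 0.1410, 0.2051, 0.1410]
t=2: π = [0.1943, 0.1336, 0.2096, 0.1450, 0.1874, 0.1302]
t=3: π = [0.1946, 0.1278, 0.2040, 0.1486, 0.1903, 0.1347]
t=4: π = [0.1936, 0.1296, 0.2039, 0.1487, 0.1897, 0.1344]
t=5: π = [0.1936, 0.1294, 0.2036, 0.1489, 0.1898, 0.1346]

π = [0.1936, 0.1294, 0.2036, 0.1489, 0.1898, 0.1346]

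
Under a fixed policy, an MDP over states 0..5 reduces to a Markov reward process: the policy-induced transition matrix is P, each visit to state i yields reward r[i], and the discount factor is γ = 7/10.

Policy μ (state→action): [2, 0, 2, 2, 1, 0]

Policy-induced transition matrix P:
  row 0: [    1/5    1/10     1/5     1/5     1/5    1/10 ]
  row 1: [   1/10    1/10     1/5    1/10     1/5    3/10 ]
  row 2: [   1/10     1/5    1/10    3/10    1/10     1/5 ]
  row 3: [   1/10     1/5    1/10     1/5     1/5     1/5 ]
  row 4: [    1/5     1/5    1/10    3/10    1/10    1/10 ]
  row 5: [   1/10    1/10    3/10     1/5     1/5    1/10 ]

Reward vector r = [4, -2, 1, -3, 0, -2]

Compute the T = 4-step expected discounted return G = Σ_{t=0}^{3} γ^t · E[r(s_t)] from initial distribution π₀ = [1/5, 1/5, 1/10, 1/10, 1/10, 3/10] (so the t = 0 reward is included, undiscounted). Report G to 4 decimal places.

G = -1.2481

t=0: π = [0.2000, 0.2000, 0.1000, 0.1000, 0.1000, 0.3000], E[r] = -0.4000, γ^t·E[r] = -0.400000, running G = -0.400000
t=1: π = [0.1300, 0.1300, 0.2000, 0.2000, 0.1800, 0.1600], E[r] = -0.4600, γ^t·E[r] = -0.322000, running G = -0.722000
t=2: π = [0.1310, 0.1580, 0.1580, 0.2250, 0.1620, 0.1660], E[r] = -0.6410, γ^t·E[r] = -0.314090, running G = -1.036090
t=3: π = [0.1293, 0.1545, 0.1621, 0.2162, 0.1680, 0.1699], E[r] = -0.6181, γ^t·E[r] = -0.212008, running G = -1.248098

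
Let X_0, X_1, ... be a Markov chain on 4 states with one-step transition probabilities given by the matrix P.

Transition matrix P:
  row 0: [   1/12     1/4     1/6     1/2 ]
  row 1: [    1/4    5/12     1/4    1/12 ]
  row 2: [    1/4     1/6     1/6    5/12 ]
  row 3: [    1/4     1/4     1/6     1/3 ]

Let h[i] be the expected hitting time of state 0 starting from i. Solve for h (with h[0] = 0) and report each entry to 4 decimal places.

First-step conditioning: h[0] = 0; for i ≠ 0, h[i] = 1 + Σ_k P[i][k]·h[k].
  h[1] = 1 + 5/12·h[1] + 1/4·h[2] + 1/12·h[3]
  h[2] = 1 + 1/6·h[1] + 1/6·h[2] + 5/12·h[3]
  h[3] = 1 + 1/4·h[1] + 1/6·h[2] + 1/3·h[3]
Solving the 3×3 linear system over states ≠ 0 gives exactly h = [0, 4, 4, 4] (h[0] = 0 is the target).

h = [0.0000, 4.0000, 4.0000, 4.0000]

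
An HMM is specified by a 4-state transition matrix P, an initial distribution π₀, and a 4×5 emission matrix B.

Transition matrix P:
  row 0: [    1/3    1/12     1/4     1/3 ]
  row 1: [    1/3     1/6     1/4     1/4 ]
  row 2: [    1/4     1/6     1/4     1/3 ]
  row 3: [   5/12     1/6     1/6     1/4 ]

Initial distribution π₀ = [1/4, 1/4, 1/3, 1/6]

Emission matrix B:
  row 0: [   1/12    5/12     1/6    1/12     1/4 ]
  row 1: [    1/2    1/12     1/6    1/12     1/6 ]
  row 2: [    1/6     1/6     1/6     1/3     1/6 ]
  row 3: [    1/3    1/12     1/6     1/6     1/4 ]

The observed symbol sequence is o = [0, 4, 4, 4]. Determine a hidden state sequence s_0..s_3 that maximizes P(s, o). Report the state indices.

t=0: δ = [2.083e-02, 1.250e-01, 5.556e-02, 5.556e-02]  (obs o_0=0)
t=1: δ = [1.042e-02, 3.472e-03, 5.208e-03, 7.812e-03]  ψ = [1, 1, 1, 1]  (obs o_1=4)
t=2: δ = [8.681e-04, 2.170e-04, 4.340e-04, 8.681e-04]  ψ = [0, 3, 0, 0]  (obs o_2=4)
t=3: δ = [9.042e-05, 2.411e-05, 3.617e-05, 7.234e-05]  ψ = [3, 3, 0, 0]  (obs o_3=4)
backtrack: best end state = 0; path = [1, 0, 3, 0]

path = [1, 0, 3, 0]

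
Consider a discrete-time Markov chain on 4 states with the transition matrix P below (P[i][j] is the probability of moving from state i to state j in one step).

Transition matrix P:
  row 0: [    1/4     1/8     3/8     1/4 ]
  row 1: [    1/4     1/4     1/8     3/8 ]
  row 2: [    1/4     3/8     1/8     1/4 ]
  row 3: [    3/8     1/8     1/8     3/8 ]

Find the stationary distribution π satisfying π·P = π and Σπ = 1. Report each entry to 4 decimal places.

Balance equations π_j = Σ_i π_i·P[i][j]:
  π_0 = 1/4·π_0 + 1/4·π_1 + 1/4·π_2 + 3/8·π_3
  π_1 = 1/8·π_0 + 1/4·π_1 + 3/8·π_2 + 1/8·π_3
  π_2 = 3/8·π_0 + 1/8·π_1 + 1/8·π_2 + 1/8·π_3
  normalize: π_0 + π_1 + π_2 + π_3 = 1
Solving the linear system gives exactly π = [151/522, 52/261, 103/522, 82/261].

π = [0.2893, 0.1992, 0.1973, 0.3142]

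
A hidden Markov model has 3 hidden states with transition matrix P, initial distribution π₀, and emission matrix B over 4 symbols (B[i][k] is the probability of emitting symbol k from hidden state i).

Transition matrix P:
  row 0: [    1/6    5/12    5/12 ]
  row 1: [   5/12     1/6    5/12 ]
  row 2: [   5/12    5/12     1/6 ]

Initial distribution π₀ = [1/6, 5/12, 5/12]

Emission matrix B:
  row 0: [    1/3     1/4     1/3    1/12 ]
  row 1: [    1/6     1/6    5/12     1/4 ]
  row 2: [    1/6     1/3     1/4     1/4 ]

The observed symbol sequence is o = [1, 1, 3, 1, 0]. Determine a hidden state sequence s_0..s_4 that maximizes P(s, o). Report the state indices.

t=0: δ = [4.167e-02, 6.944e-02, 1.389e-01]  (obs o_0=1)
t=1: δ = [1.447e-02, 9.645e-03, 9.645e-03]  ψ = [2, 2, 1]  (obs o_1=1)
t=2: δ = [3.349e-04, 1.507e-03, 1.507e-03]  ψ = [1, 0, 0]  (obs o_2=3)
t=3: δ = [1.570e-04, 1.047e-04, 2.093e-04]  ψ = [1, 2, 1]  (obs o_3=1)
t=4: δ = [2.907e-05, 1.454e-05, 1.090e-05]  ψ = [2, 2, 0]  (obs o_4=0)
backtrack: best end state = 0; path = [2, 0, 1, 2, 0]

path = [2, 0, 1, 2, 0]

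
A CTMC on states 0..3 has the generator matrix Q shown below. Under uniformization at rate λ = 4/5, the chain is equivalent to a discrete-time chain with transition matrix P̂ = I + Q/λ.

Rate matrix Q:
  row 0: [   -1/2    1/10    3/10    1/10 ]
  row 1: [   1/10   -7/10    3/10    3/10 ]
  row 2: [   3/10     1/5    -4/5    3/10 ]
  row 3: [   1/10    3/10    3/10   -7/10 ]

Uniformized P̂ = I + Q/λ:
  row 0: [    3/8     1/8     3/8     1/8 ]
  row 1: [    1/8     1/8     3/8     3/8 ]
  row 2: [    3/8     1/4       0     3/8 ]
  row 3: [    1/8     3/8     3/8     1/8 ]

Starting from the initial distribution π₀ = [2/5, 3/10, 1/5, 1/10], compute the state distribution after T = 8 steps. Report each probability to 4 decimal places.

t=0: π = [0.4000, 0.3000, 0.2000, 0.1000]
t=1: π = [0.2750, 0.1750, 0.3000, 0.2500]
t=2: π = [0.2688, 0.2250, 0.2625, 0.2438]
t=3: π = [0.2578, 0.2188, 0.2766, 0.2469]
t=4: π = [0.2586, 0.2213, 0.2713, 0.2488]
t=5: π = [0.2575, 0.2211, 0.2733, 0.2481]
t=6: π = [0.2577, 0.2212, 0.2725, 0.2486]
t=7: π = [0.2576, 0.2212, 0.2728, 0.2484]
t=8: π = [0.2576, 0.2212, 0.2727, 0.2485]

π = [0.2576, 0.2212, 0.2727, 0.2485]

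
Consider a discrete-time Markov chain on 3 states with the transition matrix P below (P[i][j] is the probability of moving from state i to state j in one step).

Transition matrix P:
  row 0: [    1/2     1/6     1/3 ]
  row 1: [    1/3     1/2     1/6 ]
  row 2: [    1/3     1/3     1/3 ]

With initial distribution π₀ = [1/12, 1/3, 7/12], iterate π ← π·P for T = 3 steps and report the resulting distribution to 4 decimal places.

π = [0.3985, 0.3245, 0.2770]

t=0: π = [0.0833, 0.3333, 0.5833]
t=1: π = [0.3472, 0.3750, 0.2778]
t=2: π = [0.3912, 0.3380, 0.2708]
t=3: π = [0.3985, 0.3245, 0.2770]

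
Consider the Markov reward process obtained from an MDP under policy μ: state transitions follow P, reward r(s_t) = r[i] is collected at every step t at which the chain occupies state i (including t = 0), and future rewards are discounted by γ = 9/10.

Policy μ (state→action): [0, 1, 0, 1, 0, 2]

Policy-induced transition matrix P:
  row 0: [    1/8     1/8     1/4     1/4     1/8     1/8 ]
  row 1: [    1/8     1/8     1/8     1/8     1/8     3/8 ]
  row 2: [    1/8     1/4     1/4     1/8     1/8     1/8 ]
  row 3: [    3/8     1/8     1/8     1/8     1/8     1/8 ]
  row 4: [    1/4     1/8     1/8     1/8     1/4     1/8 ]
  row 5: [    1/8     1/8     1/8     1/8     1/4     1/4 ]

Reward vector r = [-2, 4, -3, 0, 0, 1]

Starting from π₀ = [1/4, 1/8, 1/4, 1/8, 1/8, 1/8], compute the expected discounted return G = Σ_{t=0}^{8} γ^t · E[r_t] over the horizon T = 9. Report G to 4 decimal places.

t=0: π = [0.2500, 0.1250, 0.2500, 0.1250, 0.1250, 0.1250], E[r] = -0.6250, γ^t·E[r] = -0.625000, running G = -0.625000
t=1: π = [0.1719, 0.1563, 0.1875, 0.1563, 0.1563, 0.1719], E[r] = -0.1094, γ^t·E[r] = -0.098438, running G = -0.723438
t=2: π = [0.1836, 0.1484, 0.1699, 0.1465, 0.1660, 0.1855], E[r] = -0.0977, γ^t·E[r] = -0.079102, running G = -0.802539
t=3: π = [0.1824, 0.1462, 0.1692, 0.1479, 0.1689, 0.1853], E[r] = -0.1021, γ^t·E[r] = -0.074395, running G = -0.876934
t=4: π = [0.1831, 0.1461, 0.1689, 0.1478, 0.1693, 0.1847], E[r] = -0.1037, γ^t·E[r] = -0.068057, running G = -0.944991
t=5: π = [0.1831, 0.1461, 0.1690, 0.1479, 0.1693, 0.1846], E[r] = -0.1041, γ^t·E[r] = -0.061492, running G = -1.006483
t=6: π = [0.1831, 0.1461, 0.1690, 0.1479, 0.1692, 0.1846], E[r] = -0.1042, γ^t·E[r] = -0.055370, running G = -1.061853
t=7: π = [0.1831, 0.1461, 0.1690, 0.1479, 0.1692, 0.1846], E[r] = -0.1042, γ^t·E[r] = -0.049835, running G = -1.111688
t=8: π = [0.1831, 0.1461, 0.1690, 0.1479, 0.1692, 0.1846], E[r] = -0.1042, γ^t·E[r] = -0.044851, running G = -1.156539

G = -1.1565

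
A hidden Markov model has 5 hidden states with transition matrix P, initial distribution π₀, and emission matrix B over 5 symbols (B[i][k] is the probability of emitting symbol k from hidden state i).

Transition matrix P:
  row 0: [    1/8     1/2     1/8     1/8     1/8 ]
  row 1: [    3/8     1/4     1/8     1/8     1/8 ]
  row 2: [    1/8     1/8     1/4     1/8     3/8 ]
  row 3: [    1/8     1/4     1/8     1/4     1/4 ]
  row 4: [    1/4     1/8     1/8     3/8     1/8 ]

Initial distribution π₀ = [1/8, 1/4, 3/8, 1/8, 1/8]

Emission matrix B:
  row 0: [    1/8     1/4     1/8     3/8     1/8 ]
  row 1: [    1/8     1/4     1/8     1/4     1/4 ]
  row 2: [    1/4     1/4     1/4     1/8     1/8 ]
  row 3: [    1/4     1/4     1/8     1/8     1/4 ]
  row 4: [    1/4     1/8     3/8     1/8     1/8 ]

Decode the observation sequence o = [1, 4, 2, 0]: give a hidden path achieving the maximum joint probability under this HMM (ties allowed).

path = [2, 2, 4, 3]

t=0: δ = [3.125e-02, 6.250e-02, 9.375e-02, 3.125e-02, 1.562e-02]  (obs o_0=1)
t=1: δ = [2.930e-03, 3.906e-03, 2.930e-03, 2.930e-03, 4.395e-03]  ψ = [1, 0, 2, 2, 2]  (obs o_1=4)
t=2: δ = [1.831e-04, 1.831e-04, 1.831e-04, 2.060e-04, 4.120e-04]  ψ = [1, 0, 2, 4, 2]  (obs o_2=2)
t=3: δ = [1.287e-05, 1.144e-05, 1.287e-05, 3.862e-05, 1.717e-05]  ψ = [4, 0, 4, 4, 2]  (obs o_3=0)
backtrack: best end state = 3; path = [2, 2, 4, 3]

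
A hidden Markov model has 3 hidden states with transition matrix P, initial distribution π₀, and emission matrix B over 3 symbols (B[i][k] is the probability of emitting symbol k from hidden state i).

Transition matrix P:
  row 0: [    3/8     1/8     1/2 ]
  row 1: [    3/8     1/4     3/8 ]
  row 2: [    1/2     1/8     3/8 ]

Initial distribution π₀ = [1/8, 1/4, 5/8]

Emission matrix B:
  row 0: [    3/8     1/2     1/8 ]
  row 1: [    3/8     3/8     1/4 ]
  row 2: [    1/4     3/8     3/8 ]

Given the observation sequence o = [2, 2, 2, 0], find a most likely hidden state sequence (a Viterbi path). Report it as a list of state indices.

path = [2, 2, 2, 0]

t=0: δ = [1.562e-02, 6.250e-02, 2.344e-01]  (obs o_0=2)
t=1: δ = [1.465e-02, 7.324e-03, 3.296e-02]  ψ = [2, 2, 2]  (obs o_1=2)
t=2: δ = [2.060e-03, 1.030e-03, 4.635e-03]  ψ = [2, 2, 2]  (obs o_2=2)
t=3: δ = [8.690e-04, 2.173e-04, 4.345e-04]  ψ = [2, 2, 2]  (obs o_3=0)
backtrack: best end state = 0; path = [2, 2, 2, 0]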